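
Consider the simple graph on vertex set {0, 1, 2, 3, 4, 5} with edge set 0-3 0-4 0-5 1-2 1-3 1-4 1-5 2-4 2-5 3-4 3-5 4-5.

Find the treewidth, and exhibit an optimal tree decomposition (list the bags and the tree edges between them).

Treewidth 3.
One such decomposition:
Bags: B1 = {0, 3, 4, 5}  B2 = {1, 3, 4, 5}  B3 = {1, 2, 4, 5}
Tree: B1–B2, B2–B3

The largest bag has 4 vertices, giving width 3; this decomposition certifies tw(G) ≤ 3. Conversely, {0, 3, 4, 5} is a clique of size 4, and the vertices of any clique must share a bag in every tree decomposition; so some bag has ≥ 4 vertices and tw(G) ≥ 3. The upper and lower bounds meet at 3, so that is the treewidth.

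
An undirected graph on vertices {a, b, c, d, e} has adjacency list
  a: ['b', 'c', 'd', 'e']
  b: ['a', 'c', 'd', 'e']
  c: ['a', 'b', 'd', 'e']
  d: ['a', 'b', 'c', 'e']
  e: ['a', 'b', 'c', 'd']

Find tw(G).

4

A width-4 tree decomposition is:
Bags: B1 = {a, b, c, d, e}
Tree: (single bag)
With just one bag of size 5, the width is 5 − 1 = 4, so tw(G) ≤ 4. On the other hand G contains the 5-clique {a, b, c, d, e}. A clique must lie in a single bag of any decomposition, so no decomposition can have width below 4. Hence tw(G) = 4 exactly.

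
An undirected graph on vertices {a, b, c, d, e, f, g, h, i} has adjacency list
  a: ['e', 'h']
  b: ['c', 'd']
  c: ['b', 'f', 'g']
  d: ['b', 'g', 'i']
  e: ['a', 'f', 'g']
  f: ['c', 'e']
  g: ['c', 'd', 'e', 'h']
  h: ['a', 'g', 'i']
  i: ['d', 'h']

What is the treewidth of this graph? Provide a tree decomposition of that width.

Treewidth 3.
Bags: B1 = {b, c, d, f}  B2 = {c, d, f, g}  B3 = {d, e, f, g}  B4 = {d, e, g, i}  B5 = {e, g, h, i}  B6 = {a, e, h, i}
Tree: B1–B2, B2–B3, B3–B4, B4–B5, B5–B6

The largest bag has 4 vertices, giving width 3; this decomposition certifies tw(G) ≤ 3. For the lower bound: the 4 vertex sets {b,c,f}, {d}, {g}, {a,e,h,i} are disjoint, each induces a connected subgraph, and every pair is joined by at least one edge of G. Contracting each set to a single vertex therefore yields K_{4} as a minor, and since treewidth is minor-monotone, tw(G) ≥ tw(K_{4}) = 3. Hence tw(G) = 3 exactly.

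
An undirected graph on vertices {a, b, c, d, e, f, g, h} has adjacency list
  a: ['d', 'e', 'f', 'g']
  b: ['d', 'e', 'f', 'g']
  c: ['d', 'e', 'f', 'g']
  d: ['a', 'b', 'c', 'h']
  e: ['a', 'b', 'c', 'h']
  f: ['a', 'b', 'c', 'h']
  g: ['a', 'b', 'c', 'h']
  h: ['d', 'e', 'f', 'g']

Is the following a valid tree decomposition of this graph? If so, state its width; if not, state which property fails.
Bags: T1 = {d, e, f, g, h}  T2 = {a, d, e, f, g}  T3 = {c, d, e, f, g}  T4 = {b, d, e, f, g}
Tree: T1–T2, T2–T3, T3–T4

Checking the three conditions: (i) the bags cover all of {a, b, c, d, e, f, g, h}; (ii) for each edge, some bag contains both endpoints; (iii) the bags containing any fixed vertex form a subtree. All hold, so the decomposition is valid with width 5 − 1 = 4.

Yes; width 4.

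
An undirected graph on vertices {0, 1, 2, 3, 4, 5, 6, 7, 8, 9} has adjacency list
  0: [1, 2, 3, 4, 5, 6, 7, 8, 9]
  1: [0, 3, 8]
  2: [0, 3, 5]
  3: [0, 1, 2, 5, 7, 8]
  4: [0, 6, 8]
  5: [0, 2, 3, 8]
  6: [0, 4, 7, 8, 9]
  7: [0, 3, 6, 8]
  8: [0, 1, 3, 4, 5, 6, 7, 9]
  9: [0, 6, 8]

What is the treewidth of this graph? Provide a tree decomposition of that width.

Every bag has size at most 4, so the width is 4 − 1 = 3 and tw(G) ≤ 3. Conversely, {0, 6, 8, 9} is a clique of size 4, and the vertices of any clique must share a bag in every tree decomposition; so some bag has ≥ 4 vertices and tw(G) ≥ 3. Hence tw(G) = 3 exactly.

Treewidth 3.
One optimal decomposition is:
Bags: B1 = {0, 3, 7, 8}  B2 = {0, 6, 7, 8}  B3 = {0, 3, 5, 8}  B4 = {0, 2, 3, 5}  B5 = {0, 4, 6, 8}  B6 = {0, 1, 3, 8}  B7 = {0, 6, 8, 9}
Tree: B1–B2, B1–B3, B3–B4, B2–B5, B1–B6, B5–B7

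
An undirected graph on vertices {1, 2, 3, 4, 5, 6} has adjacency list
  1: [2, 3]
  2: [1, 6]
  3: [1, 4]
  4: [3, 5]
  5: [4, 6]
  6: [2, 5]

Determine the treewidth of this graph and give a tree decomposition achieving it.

Treewidth 2.
One optimal decomposition is:
Bags: B1 = {1, 3, 4}  B2 = {1, 4, 5}  B3 = {1, 5, 6}  B4 = {1, 2, 6}
Tree: B1–B2, B2–B3, B3–B4

Every bag has size at most 3, so the width is 3 − 1 = 2 and tw(G) ≤ 2. For the lower bound, G contains the cycle 1–3–4–5–6–2–1, so G is not a forest; only forests have treewidth ≤ 1, hence tw(G) ≥ 2. The upper and lower bounds meet at 2, so that is the treewidth.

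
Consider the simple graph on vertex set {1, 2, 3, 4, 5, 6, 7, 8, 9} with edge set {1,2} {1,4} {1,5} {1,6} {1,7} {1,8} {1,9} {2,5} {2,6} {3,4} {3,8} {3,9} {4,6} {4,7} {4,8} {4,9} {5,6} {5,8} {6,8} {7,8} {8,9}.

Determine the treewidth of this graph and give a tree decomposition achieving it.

Every bag has size at most 4, so the width is 4 − 1 = 3 and tw(G) ≤ 3. On the other hand G contains the 4-clique {1, 4, 8, 9}. A clique must lie in a single bag of any decomposition, so no decomposition can have width below 3. The upper and lower bounds meet at 3, so that is the treewidth.

Treewidth 3.
One such decomposition:
Bags: B1 = {1, 4, 7, 8}  B2 = {1, 4, 6, 8}  B3 = {1, 4, 8, 9}  B4 = {3, 4, 8, 9}  B5 = {1, 5, 6, 8}  B6 = {1, 2, 5, 6}
Tree: B1–B2, B2–B3, B3–B4, B2–B5, B5–B6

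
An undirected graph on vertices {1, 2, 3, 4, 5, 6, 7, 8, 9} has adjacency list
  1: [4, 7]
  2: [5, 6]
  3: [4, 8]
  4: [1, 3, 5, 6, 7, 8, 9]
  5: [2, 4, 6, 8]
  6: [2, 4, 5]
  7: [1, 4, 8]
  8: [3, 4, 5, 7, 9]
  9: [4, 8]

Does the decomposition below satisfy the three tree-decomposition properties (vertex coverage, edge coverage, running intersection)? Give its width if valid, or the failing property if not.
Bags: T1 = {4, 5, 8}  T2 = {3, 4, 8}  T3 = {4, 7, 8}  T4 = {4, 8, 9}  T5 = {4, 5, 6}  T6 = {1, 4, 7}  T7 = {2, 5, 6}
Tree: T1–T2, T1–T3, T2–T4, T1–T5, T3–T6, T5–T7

Yes; width 2.

Vertex coverage: the bags together contain {1, 2, 3, 4, 5, 6, 7, 8, 9}, the full vertex set. Edge coverage: each edge of G has both endpoints in at least one bag. Running intersection: for every vertex, the bags containing it form a connected subtree. All three properties hold, so this is a valid tree decomposition of width max|bag| − 1 = 2, and hence tw(G) ≤ 2.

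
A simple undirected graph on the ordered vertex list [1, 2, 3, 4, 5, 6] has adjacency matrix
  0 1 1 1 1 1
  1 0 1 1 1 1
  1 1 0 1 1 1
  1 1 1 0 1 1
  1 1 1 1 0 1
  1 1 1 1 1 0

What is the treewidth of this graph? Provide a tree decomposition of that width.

Treewidth 5.
One such decomposition:
Bags: B1 = {1, 2, 3, 4, 5, 6}
Tree: (single bag)

With just one bag of size 6, the width is 6 − 1 = 5, so tw(G) ≤ 5. On the other hand G contains the 6-clique {1, 2, 3, 4, 5, 6}. A clique must lie in a single bag of any decomposition, so no decomposition can have width below 5. Combining the bounds, tw(G) = 5.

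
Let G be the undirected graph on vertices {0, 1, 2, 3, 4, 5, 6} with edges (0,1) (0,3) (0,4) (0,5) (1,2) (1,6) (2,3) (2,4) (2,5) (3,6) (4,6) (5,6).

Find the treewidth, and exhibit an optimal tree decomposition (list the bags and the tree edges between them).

Every bag has size at most 4, so the width is 4 − 1 = 3 and tw(G) ≤ 3. For the lower bound: the 4 vertex sets {0,4}, {3,6}, {2}, {5} are disjoint, each induces a connected subgraph, and every pair is joined by at least one edge of G. Contracting each set to a single vertex therefore yields K_{4} as a minor, and since treewidth is minor-monotone, tw(G) ≥ tw(K_{4}) = 3. The upper and lower bounds meet at 3, so that is the treewidth.

Treewidth 3.
One such decomposition:
Bags: B1 = {0, 2, 4, 6}  B2 = {0, 2, 3, 6}  B3 = {0, 2, 5, 6}  B4 = {0, 1, 2, 6}
Tree: B1–B2, B2–B3, B3–B4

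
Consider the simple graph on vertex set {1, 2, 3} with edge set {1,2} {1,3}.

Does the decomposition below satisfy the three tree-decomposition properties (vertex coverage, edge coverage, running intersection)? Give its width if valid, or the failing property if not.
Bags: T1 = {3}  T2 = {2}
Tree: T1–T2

A tree decomposition must satisfy three properties: every vertex lies in some bag; for every edge, both endpoints lie together in some bag; and for every vertex, the bags containing it form a connected subtree. Here vertex 1 appears in no bag, so the decomposition is invalid.

No — vertex 1 appears in no bag.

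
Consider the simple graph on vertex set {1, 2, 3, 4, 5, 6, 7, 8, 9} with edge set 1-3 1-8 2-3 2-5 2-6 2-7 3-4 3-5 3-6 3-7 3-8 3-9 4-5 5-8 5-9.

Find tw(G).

2

A width-2 tree decomposition is:
Bags: B1 = {3, 5, 9}  B2 = {3, 4, 5}  B3 = {2, 3, 5}  B4 = {3, 5, 8}  B5 = {2, 3, 7}  B6 = {2, 3, 6}  B7 = {1, 3, 8}
Tree: B1–B2, B2–B3, B2–B4, B3–B5, B3–B6, B4–B7
The largest bag has 3 vertices, giving width 2; this decomposition certifies tw(G) ≤ 2. Conversely, {1, 3, 8} is a clique of size 3, and the vertices of any clique must share a bag in every tree decomposition; so some bag has ≥ 3 vertices and tw(G) ≥ 2. Hence tw(G) = 2 exactly.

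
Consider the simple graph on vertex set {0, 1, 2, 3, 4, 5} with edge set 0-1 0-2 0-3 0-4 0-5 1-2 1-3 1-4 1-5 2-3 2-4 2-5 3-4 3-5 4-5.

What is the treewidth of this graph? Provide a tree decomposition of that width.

A single bag containing all 6 vertices is trivially a valid decomposition of width 5. For the lower bound, the 6 vertices {0, 1, 2, 3, 4, 5} are pairwise adjacent, and any tree decomposition puts a clique entirely inside one bag — forcing width ≥ 5. Hence tw(G) = 5 exactly.

Treewidth 5.
One such decomposition:
Bags: B1 = {0, 1, 2, 3, 4, 5}
Tree: (single bag)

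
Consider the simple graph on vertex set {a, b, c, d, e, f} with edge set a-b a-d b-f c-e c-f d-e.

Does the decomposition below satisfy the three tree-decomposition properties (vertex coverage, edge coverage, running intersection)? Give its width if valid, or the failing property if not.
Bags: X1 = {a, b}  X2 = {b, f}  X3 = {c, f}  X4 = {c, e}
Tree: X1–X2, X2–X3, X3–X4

A tree decomposition must satisfy three properties: every vertex lies in some bag; for every edge, both endpoints lie together in some bag; and for every vertex, the bags containing it form a connected subtree. Here vertex d appears in no bag, so the decomposition is invalid.

No — vertex d appears in no bag.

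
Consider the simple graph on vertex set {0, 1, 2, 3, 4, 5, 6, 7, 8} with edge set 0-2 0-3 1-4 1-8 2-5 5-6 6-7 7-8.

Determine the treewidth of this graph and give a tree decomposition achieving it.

Treewidth 1.
One optimal decomposition is:
Bags: B1 = {0, 3}  B2 = {0, 2}  B3 = {2, 5}  B4 = {5, 6}  B5 = {6, 7}  B6 = {7, 8}  B7 = {1, 8}  B8 = {1, 4}
Tree: B1–B2, B2–B3, B3–B4, B4–B5, B5–B6, B6–B7, B7–B8

Each bag holds 2 vertices, so the decomposition has width 1, which upper-bounds the treewidth. Any graph with an edge has treewidth ≥ 1, and G has the edge 3–0. The upper and lower bounds meet at 1, so that is the treewidth.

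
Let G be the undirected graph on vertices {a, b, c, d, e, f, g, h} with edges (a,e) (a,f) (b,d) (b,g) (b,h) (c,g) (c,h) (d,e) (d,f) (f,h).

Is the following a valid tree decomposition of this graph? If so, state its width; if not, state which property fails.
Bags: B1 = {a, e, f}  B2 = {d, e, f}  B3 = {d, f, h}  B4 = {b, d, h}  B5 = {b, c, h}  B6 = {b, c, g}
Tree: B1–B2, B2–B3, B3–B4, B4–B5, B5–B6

Yes; width 2.

Vertex coverage: the bags together contain {a, b, c, d, e, f, g, h}, the full vertex set. Edge coverage: each edge of G has both endpoints in at least one bag. Running intersection: for every vertex, the bags containing it form a connected subtree. All three properties hold, so this is a valid tree decomposition of width max|bag| − 1 = 2, and hence tw(G) ≤ 2.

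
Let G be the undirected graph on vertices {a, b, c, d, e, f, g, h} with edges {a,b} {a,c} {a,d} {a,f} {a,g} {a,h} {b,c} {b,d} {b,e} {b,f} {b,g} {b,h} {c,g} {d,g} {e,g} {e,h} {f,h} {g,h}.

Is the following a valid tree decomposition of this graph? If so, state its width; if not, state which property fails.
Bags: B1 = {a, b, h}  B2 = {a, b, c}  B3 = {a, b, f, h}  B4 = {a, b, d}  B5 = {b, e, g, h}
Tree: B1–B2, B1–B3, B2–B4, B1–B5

No — edge (g,a) lies in no bag.

A tree decomposition must satisfy three properties: every vertex lies in some bag; for every edge, both endpoints lie together in some bag; and for every vertex, the bags containing it form a connected subtree. Here edge (g,a) lies in no bag, so the decomposition is invalid.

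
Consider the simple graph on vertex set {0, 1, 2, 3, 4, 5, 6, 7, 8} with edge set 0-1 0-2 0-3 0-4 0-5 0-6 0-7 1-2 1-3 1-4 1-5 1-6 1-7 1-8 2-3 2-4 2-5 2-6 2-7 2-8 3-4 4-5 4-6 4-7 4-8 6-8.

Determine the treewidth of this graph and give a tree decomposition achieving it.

The largest bag has 5 vertices, giving width 4; this decomposition certifies tw(G) ≤ 4. For the lower bound, the 5 vertices {0, 1, 2, 3, 4} are pairwise adjacent, and any tree decomposition puts a clique entirely inside one bag — forcing width ≥ 4. The upper and lower bounds meet at 4, so that is the treewidth.

Treewidth 4.
Bags: B1 = {0, 1, 2, 4, 6}  B2 = {0, 1, 2, 3, 4}  B3 = {0, 1, 2, 4, 5}  B4 = {1, 2, 4, 6, 8}  B5 = {0, 1, 2, 4, 7}
Tree: B1–B2, B1–B3, B1–B4, B1–B5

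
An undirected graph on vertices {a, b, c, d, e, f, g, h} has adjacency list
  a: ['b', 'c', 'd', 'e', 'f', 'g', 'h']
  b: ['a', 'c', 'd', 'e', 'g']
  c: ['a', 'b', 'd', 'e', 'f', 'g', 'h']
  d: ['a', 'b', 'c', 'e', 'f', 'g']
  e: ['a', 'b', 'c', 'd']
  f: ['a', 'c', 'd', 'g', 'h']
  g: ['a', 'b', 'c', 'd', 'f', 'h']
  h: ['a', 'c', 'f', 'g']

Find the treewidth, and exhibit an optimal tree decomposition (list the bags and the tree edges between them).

Each bag holds 5 vertices, so the decomposition has width 4, which upper-bounds the treewidth. Conversely, {a, c, d, f, g} is a clique of size 5, and the vertices of any clique must share a bag in every tree decomposition; so some bag has ≥ 5 vertices and tw(G) ≥ 4. Therefore the treewidth is 4.

Treewidth 4.
One optimal decomposition is:
Bags: B1 = {a, b, c, d, g}  B2 = {a, b, c, d, e}  B3 = {a, c, d, f, g}  B4 = {a, c, f, g, h}
Tree: B1–B2, B1–B3, B3–B4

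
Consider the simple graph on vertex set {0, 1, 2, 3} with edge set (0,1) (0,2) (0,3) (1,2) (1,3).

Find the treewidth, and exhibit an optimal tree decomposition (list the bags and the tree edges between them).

Each bag holds 3 vertices, so the decomposition has width 2, which upper-bounds the treewidth. On the other hand G contains the 3-clique {0, 1, 2}. A clique must lie in a single bag of any decomposition, so no decomposition can have width below 2. Therefore the treewidth is 2.

Treewidth 2.
Bags: B1 = {0, 1, 2}  B2 = {0, 1, 3}
Tree: B1–B2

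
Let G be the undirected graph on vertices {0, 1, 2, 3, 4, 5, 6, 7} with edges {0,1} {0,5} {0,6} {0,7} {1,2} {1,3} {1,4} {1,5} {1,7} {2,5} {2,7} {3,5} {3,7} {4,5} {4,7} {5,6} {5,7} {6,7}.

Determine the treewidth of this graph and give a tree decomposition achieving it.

Treewidth 3.
One such decomposition:
Bags: B1 = {0, 1, 5, 7}  B2 = {0, 5, 6, 7}  B3 = {1, 4, 5, 7}  B4 = {1, 2, 5, 7}  B5 = {1, 3, 5, 7}
Tree: B1–B2, B1–B3, B1–B4, B3–B5

Each bag holds 4 vertices, so the decomposition has width 3, which upper-bounds the treewidth. For the lower bound, the 4 vertices {0, 1, 5, 7} are pairwise adjacent, and any tree decomposition puts a clique entirely inside one bag — forcing width ≥ 3. The upper and lower bounds meet at 3, so that is the treewidth.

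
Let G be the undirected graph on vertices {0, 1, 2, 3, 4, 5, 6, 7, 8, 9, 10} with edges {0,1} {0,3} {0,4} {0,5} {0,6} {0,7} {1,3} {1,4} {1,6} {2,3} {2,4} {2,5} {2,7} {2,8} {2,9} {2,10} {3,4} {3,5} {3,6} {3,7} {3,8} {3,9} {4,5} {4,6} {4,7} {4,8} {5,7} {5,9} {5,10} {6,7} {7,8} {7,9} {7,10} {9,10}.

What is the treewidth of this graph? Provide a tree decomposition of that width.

Each bag holds 5 vertices, so the decomposition has width 4, which upper-bounds the treewidth. On the other hand G contains the 5-clique {2, 5, 7, 9, 10}. A clique must lie in a single bag of any decomposition, so no decomposition can have width below 4. Hence tw(G) = 4 exactly.

Treewidth 4.
Bags: B1 = {2, 3, 5, 7, 9}  B2 = {2, 5, 7, 9, 10}  B3 = {2, 3, 4, 5, 7}  B4 = {2, 3, 4, 7, 8}  B5 = {0, 3, 4, 5, 7}  B6 = {0, 3, 4, 6, 7}  B7 = {0, 1, 3, 4, 6}
Tree: B1–B2, B1–B3, B3–B4, B3–B5, B5–B6, B6–B7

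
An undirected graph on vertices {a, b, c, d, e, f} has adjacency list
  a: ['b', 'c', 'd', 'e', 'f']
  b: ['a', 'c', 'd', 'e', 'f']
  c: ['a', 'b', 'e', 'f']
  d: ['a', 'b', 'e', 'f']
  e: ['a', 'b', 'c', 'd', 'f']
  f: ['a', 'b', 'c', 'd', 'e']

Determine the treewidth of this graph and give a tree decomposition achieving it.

Every bag has size at most 5, so the width is 5 − 1 = 4 and tw(G) ≤ 4. Conversely, {a, b, d, e, f} is a clique of size 5, and the vertices of any clique must share a bag in every tree decomposition; so some bag has ≥ 5 vertices and tw(G) ≥ 4. Combining the bounds, tw(G) = 4.

Treewidth 4.
One optimal decomposition is:
Bags: B1 = {a, b, c, e, f}  B2 = {a, b, d, e, f}
Tree: B1–B2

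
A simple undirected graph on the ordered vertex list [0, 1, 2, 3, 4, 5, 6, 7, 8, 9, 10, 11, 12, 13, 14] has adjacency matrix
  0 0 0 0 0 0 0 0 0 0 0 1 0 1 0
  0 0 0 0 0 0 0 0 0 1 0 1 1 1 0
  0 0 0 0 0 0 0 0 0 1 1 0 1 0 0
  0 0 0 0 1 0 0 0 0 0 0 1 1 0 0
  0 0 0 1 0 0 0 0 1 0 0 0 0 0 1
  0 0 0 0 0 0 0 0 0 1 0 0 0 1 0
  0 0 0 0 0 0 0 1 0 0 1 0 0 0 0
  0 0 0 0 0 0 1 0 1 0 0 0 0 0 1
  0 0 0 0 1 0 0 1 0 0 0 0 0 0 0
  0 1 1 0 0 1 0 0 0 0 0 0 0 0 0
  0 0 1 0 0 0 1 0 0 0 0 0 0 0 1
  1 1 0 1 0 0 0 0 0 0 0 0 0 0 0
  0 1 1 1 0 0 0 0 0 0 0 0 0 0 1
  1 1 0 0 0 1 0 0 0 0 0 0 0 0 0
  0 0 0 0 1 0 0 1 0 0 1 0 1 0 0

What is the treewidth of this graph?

3

A width-3 tree decomposition is:
Bags: B1 = {6, 7, 8, 10}  B2 = {7, 8, 10, 14}  B3 = {4, 8, 10, 14}  B4 = {2, 4, 10, 14}  B5 = {2, 4, 12, 14}  B6 = {2, 3, 4, 12}  B7 = {2, 3, 9, 12}  B8 = {1, 3, 9, 12}  B9 = {1, 3, 9, 11}  B10 = {1, 5, 9, 11}  B11 = {1, 5, 11, 13}  B12 = {0, 5, 11, 13}
Tree: B1–B2, B2–B3, B3–B4, B4–B5, B5–B6, B6–B7, B7–B8, B8–B9, B9–B10, B10–B11, B11–B12
Each bag holds 4 vertices, so the decomposition has width 3, which upper-bounds the treewidth. For the lower bound: the 4 vertex sets {6,7,8}, {10}, {14}, {2,3,4,12} are disjoint, each induces a connected subgraph, and every pair is joined by at least one edge of G. Contracting each set to a single vertex therefore yields K_{4} as a minor, and since treewidth is minor-monotone, tw(G) ≥ tw(K_{4}) = 3. Therefore the treewidth is 3.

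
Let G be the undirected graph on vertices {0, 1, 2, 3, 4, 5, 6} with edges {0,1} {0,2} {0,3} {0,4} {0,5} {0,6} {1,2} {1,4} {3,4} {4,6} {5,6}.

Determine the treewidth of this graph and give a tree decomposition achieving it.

Every bag has size at most 3, so the width is 3 − 1 = 2 and tw(G) ≤ 2. For the lower bound, the 3 vertices {0, 1, 2} are pairwise adjacent, and any tree decomposition puts a clique entirely inside one bag — forcing width ≥ 2. Hence tw(G) = 2 exactly.

Treewidth 2.
One such decomposition:
Bags: B1 = {0, 3, 4}  B2 = {0, 1, 4}  B3 = {0, 4, 6}  B4 = {0, 1, 2}  B5 = {0, 5, 6}
Tree: B1–B2, B1–B3, B2–B4, B3–B5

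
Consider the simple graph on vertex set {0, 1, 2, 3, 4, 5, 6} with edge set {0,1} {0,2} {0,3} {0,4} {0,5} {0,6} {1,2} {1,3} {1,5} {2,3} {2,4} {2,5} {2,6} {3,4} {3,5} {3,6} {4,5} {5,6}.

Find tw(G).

4

A width-4 tree decomposition is:
Bags: B1 = {0, 2, 3, 4, 5}  B2 = {0, 1, 2, 3, 5}  B3 = {0, 2, 3, 5, 6}
Tree: B1–B2, B2–B3
Each bag holds 5 vertices, so the decomposition has width 4, which upper-bounds the treewidth. For the lower bound, the 5 vertices {0, 1, 2, 3, 5} are pairwise adjacent, and any tree decomposition puts a clique entirely inside one bag — forcing width ≥ 4. Therefore the treewidth is 4.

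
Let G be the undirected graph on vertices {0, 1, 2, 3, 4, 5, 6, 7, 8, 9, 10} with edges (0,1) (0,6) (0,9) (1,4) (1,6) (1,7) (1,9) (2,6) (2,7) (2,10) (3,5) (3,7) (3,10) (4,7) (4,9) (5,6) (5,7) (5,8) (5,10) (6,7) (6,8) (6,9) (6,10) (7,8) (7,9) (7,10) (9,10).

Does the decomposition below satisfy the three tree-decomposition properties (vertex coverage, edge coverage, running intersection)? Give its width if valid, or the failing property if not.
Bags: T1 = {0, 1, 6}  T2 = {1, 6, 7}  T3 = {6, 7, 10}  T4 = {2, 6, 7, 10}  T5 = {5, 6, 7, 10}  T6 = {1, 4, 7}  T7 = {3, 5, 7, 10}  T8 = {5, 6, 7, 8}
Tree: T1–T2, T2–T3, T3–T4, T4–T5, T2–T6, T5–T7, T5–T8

No — vertex 9 appears in no bag.

A tree decomposition must satisfy three properties: every vertex lies in some bag; for every edge, both endpoints lie together in some bag; and for every vertex, the bags containing it form a connected subtree. Here vertex 9 appears in no bag, so the decomposition is invalid.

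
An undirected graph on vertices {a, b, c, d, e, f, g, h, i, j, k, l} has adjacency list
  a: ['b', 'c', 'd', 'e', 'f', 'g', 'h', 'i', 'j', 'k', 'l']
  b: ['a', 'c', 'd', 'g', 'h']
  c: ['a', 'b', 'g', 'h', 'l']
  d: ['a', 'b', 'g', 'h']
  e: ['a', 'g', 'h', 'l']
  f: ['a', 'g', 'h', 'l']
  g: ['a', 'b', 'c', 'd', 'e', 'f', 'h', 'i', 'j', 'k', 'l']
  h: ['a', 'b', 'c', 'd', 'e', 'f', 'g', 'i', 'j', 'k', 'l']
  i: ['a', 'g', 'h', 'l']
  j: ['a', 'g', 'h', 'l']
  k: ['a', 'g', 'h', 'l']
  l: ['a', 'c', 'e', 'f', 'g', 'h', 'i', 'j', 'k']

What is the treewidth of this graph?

4

A width-4 tree decomposition is:
Bags: B1 = {a, f, g, h, l}  B2 = {a, c, g, h, l}  B3 = {a, b, c, g, h}  B4 = {a, g, h, j, l}  B5 = {a, g, h, i, l}  B6 = {a, b, d, g, h}  B7 = {a, g, h, k, l}  B8 = {a, e, g, h, l}
Tree: B1–B2, B2–B3, B1–B4, B4–B5, B3–B6, B2–B7, B1–B8
Every bag has size at most 5, so the width is 5 − 1 = 4 and tw(G) ≤ 4. Conversely, {a, b, d, g, h} is a clique of size 5, and the vertices of any clique must share a bag in every tree decomposition; so some bag has ≥ 5 vertices and tw(G) ≥ 4. Combining the bounds, tw(G) = 4.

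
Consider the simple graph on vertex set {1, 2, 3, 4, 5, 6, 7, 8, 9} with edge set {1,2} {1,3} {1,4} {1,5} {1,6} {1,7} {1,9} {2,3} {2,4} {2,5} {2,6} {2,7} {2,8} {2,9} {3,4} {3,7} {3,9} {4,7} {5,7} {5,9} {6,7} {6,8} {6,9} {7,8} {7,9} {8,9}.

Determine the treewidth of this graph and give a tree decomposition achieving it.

The largest bag has 5 vertices, giving width 4; this decomposition certifies tw(G) ≤ 4. Conversely, {2, 6, 7, 8, 9} is a clique of size 5, and the vertices of any clique must share a bag in every tree decomposition; so some bag has ≥ 5 vertices and tw(G) ≥ 4. Combining the bounds, tw(G) = 4.

Treewidth 4.
One optimal decomposition is:
Bags: B1 = {2, 6, 7, 8, 9}  B2 = {1, 2, 6, 7, 9}  B3 = {1, 2, 5, 7, 9}  B4 = {1, 2, 3, 7, 9}  B5 = {1, 2, 3, 4, 7}
Tree: B1–B2, B2–B3, B2–B4, B4–B5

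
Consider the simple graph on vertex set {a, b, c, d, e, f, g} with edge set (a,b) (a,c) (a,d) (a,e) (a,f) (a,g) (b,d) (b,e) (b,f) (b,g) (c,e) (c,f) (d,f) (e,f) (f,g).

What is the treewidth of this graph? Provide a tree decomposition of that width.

Treewidth 3.
Bags: B1 = {a, b, e, f}  B2 = {a, c, e, f}  B3 = {a, b, f, g}  B4 = {a, b, d, f}
Tree: B1–B2, B1–B3, B3–B4

Every bag has size at most 4, so the width is 4 − 1 = 3 and tw(G) ≤ 3. On the other hand G contains the 4-clique {a, c, e, f}. A clique must lie in a single bag of any decomposition, so no decomposition can have width below 3. Hence tw(G) = 3 exactly.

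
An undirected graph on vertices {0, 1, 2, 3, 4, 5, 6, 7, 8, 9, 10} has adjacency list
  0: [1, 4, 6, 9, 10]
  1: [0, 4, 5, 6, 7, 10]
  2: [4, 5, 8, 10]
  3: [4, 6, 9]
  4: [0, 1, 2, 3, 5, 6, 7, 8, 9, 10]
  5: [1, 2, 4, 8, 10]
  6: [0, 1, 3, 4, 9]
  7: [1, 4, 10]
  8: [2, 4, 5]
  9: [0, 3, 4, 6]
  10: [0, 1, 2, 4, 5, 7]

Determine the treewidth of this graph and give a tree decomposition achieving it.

Treewidth 3.
One such decomposition:
Bags: B1 = {0, 4, 6, 9}  B2 = {0, 1, 4, 6}  B3 = {0, 1, 4, 10}  B4 = {1, 4, 5, 10}  B5 = {2, 4, 5, 10}  B6 = {2, 4, 5, 8}  B7 = {1, 4, 7, 10}  B8 = {3, 4, 6, 9}
Tree: B1–B2, B2–B3, B3–B4, B4–B5, B5–B6, B4–B7, B1–B8

Every bag has size at most 4, so the width is 4 − 1 = 3 and tw(G) ≤ 3. On the other hand G contains the 4-clique {0, 1, 4, 10}. A clique must lie in a single bag of any decomposition, so no decomposition can have width below 3. Combining the bounds, tw(G) = 3.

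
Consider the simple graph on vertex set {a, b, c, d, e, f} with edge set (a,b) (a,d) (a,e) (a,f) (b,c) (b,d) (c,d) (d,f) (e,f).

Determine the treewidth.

A width-2 tree decomposition is:
Bags: B1 = {a, b, d}  B2 = {a, d, f}  B3 = {a, e, f}  B4 = {b, c, d}
Tree: B1–B2, B2–B3, B1–B4
Every bag has size at most 3, so the width is 3 − 1 = 2 and tw(G) ≤ 2. Conversely, {b, c, d} is a clique of size 3, and the vertices of any clique must share a bag in every tree decomposition; so some bag has ≥ 3 vertices and tw(G) ≥ 2. The upper and lower bounds meet at 2, so that is the treewidth.

2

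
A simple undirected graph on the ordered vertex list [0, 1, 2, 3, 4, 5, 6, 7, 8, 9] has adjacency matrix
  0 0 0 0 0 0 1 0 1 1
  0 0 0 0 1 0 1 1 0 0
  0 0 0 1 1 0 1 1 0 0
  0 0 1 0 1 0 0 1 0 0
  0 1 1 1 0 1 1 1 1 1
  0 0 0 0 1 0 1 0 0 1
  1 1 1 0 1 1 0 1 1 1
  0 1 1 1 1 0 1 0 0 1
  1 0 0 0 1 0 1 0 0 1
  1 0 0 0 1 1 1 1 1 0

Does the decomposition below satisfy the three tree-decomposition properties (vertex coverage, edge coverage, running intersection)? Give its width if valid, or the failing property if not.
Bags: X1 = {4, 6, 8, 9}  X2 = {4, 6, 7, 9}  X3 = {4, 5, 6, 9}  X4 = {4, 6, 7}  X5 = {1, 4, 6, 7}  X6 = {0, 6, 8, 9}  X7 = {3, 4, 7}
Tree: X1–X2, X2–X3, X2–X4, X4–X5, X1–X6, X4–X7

A tree decomposition must satisfy three properties: every vertex lies in some bag; for every edge, both endpoints lie together in some bag; and for every vertex, the bags containing it form a connected subtree. Here vertex 2 appears in no bag, so the decomposition is invalid.

No — vertex 2 appears in no bag.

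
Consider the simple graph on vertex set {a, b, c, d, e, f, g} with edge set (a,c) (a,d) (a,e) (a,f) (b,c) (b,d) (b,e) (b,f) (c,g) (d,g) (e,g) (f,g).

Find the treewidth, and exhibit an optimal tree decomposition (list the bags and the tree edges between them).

Treewidth 3.
One optimal decomposition is:
Bags: B1 = {a, b, e, g}  B2 = {a, b, f, g}  B3 = {a, b, c, g}  B4 = {a, b, d, g}
Tree: B1–B2, B2–B3, B3–B4

The largest bag has 4 vertices, giving width 3; this decomposition certifies tw(G) ≤ 3. For the lower bound: the 4 vertex sets {b,e}, {a,f}, {g}, {c} are disjoint, each induces a connected subgraph, and every pair is joined by at least one edge of G. Contracting each set to a single vertex therefore yields K_{4} as a minor, and since treewidth is minor-monotone, tw(G) ≥ tw(K_{4}) = 3. The upper and lower bounds meet at 3, so that is the treewidth.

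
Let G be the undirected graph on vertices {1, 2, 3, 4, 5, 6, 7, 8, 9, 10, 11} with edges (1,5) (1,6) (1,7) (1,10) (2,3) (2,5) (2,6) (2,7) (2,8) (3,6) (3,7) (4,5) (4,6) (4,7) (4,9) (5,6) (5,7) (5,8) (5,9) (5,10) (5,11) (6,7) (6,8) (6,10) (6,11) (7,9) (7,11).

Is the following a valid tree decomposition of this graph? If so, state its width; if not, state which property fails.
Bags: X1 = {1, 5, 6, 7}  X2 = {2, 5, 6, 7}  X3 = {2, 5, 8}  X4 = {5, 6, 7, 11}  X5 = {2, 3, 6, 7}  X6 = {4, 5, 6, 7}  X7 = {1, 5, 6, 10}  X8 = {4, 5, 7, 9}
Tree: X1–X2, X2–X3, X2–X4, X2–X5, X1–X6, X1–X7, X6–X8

A tree decomposition must satisfy three properties: every vertex lies in some bag; for every edge, both endpoints lie together in some bag; and for every vertex, the bags containing it form a connected subtree. Here edge (6,8) lies in no bag, so the decomposition is invalid.

No — edge (6,8) lies in no bag.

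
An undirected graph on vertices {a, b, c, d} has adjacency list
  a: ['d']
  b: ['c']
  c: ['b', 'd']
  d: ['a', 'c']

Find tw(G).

A width-1 tree decomposition is:
Bags: B1 = {b, c}  B2 = {c, d}  B3 = {a, d}
Tree: B1–B2, B2–B3
The largest bag has 2 vertices, giving width 1; this decomposition certifies tw(G) ≤ 1. Since G has at least one edge (e.g. c–b), it is not an edgeless graph, so tw(G) ≥ 1. Therefore the treewidth is 1.

1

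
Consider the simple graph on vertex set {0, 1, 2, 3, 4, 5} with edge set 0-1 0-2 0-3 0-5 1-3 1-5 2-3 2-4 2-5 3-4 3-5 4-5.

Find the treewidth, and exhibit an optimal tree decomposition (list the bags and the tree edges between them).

Each bag holds 4 vertices, so the decomposition has width 3, which upper-bounds the treewidth. On the other hand G contains the 4-clique {0, 1, 3, 5}. A clique must lie in a single bag of any decomposition, so no decomposition can have width below 3. Combining the bounds, tw(G) = 3.

Treewidth 3.
Bags: B1 = {2, 3, 4, 5}  B2 = {0, 2, 3, 5}  B3 = {0, 1, 3, 5}
Tree: B1–B2, B2–B3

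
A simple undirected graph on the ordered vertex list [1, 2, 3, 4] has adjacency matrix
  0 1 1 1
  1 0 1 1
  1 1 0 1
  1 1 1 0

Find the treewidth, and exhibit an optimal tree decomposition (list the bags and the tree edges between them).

Treewidth 3.
Bags: B1 = {1, 2, 3, 4}
Tree: (single bag)

With just one bag of size 4, the width is 4 − 1 = 3, so tw(G) ≤ 3. Conversely, {1, 2, 3, 4} is a clique of size 4, and the vertices of any clique must share a bag in every tree decomposition; so some bag has ≥ 4 vertices and tw(G) ≥ 3. Combining the bounds, tw(G) = 3.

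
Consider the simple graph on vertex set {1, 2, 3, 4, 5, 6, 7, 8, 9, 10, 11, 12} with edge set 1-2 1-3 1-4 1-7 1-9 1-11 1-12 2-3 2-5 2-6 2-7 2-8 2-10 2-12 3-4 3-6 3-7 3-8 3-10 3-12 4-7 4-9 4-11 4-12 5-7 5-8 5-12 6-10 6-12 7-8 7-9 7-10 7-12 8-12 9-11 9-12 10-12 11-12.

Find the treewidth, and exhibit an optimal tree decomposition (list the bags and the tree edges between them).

Each bag holds 5 vertices, so the decomposition has width 4, which upper-bounds the treewidth. For the lower bound, the 5 vertices {1, 4, 9, 11, 12} are pairwise adjacent, and any tree decomposition puts a clique entirely inside one bag — forcing width ≥ 4. Hence tw(G) = 4 exactly.

Treewidth 4.
Bags: B1 = {2, 3, 7, 8, 12}  B2 = {2, 5, 7, 8, 12}  B3 = {1, 2, 3, 7, 12}  B4 = {1, 3, 4, 7, 12}  B5 = {1, 4, 7, 9, 12}  B6 = {2, 3, 7, 10, 12}  B7 = {1, 4, 9, 11, 12}  B8 = {2, 3, 6, 10, 12}
Tree: B1–B2, B1–B3, B3–B4, B4–B5, B1–B6, B5–B7, B6–B8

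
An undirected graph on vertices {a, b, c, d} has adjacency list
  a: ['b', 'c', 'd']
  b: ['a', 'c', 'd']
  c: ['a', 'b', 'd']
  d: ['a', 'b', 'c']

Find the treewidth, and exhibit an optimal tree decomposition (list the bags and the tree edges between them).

Treewidth 3.
Bags: B1 = {a, b, c, d}
Tree: (single bag)

With just one bag of size 4, the width is 4 − 1 = 3, so tw(G) ≤ 3. On the other hand G contains the 4-clique {a, b, c, d}. A clique must lie in a single bag of any decomposition, so no decomposition can have width below 3. Combining the bounds, tw(G) = 3.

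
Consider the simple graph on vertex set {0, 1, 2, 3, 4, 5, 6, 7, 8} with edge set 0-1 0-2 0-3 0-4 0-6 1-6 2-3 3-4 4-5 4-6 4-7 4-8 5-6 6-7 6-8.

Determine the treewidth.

2

A width-2 tree decomposition is:
Bags: B1 = {0, 4, 6}  B2 = {4, 6, 7}  B3 = {0, 3, 4}  B4 = {0, 2, 3}  B5 = {4, 5, 6}  B6 = {0, 1, 6}  B7 = {4, 6, 8}
Tree: B1–B2, B1–B3, B3–B4, B2–B5, B1–B6, B5–B7
The largest bag has 3 vertices, giving width 2; this decomposition certifies tw(G) ≤ 2. Conversely, {0, 1, 6} is a clique of size 3, and the vertices of any clique must share a bag in every tree decomposition; so some bag has ≥ 3 vertices and tw(G) ≥ 2. The upper and lower bounds meet at 2, so that is the treewidth.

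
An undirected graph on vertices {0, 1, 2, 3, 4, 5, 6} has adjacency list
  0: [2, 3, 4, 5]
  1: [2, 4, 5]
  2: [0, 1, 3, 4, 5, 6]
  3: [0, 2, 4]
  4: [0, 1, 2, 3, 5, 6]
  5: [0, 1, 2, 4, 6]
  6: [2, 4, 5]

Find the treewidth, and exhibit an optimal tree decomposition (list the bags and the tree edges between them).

Each bag holds 4 vertices, so the decomposition has width 3, which upper-bounds the treewidth. On the other hand G contains the 4-clique {0, 2, 3, 4}. A clique must lie in a single bag of any decomposition, so no decomposition can have width below 3. The upper and lower bounds meet at 3, so that is the treewidth.

Treewidth 3.
Bags: B1 = {0, 2, 4, 5}  B2 = {0, 2, 3, 4}  B3 = {1, 2, 4, 5}  B4 = {2, 4, 5, 6}
Tree: B1–B2, B1–B3, B1–B4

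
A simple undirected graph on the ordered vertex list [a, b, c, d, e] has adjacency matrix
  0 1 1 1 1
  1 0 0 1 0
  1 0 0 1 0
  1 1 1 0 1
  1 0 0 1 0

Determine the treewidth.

2

A width-2 tree decomposition is:
Bags: B1 = {a, b, d}  B2 = {a, d, e}  B3 = {a, c, d}
Tree: B1–B2, B1–B3
Each bag holds 3 vertices, so the decomposition has width 2, which upper-bounds the treewidth. On the other hand G contains the 3-clique {a, d, e}. A clique must lie in a single bag of any decomposition, so no decomposition can have width below 2. Therefore the treewidth is 2.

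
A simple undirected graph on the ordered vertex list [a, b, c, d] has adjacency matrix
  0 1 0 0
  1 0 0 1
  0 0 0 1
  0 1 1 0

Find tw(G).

A width-1 tree decomposition is:
Bags: B1 = {c, d}  B2 = {b, d}  B3 = {a, b}
Tree: B1–B2, B2–B3
Each bag holds 2 vertices, so the decomposition has width 1, which upper-bounds the treewidth. Any graph with an edge has treewidth ≥ 1, and G has the edge c–d. Therefore the treewidth is 1.

1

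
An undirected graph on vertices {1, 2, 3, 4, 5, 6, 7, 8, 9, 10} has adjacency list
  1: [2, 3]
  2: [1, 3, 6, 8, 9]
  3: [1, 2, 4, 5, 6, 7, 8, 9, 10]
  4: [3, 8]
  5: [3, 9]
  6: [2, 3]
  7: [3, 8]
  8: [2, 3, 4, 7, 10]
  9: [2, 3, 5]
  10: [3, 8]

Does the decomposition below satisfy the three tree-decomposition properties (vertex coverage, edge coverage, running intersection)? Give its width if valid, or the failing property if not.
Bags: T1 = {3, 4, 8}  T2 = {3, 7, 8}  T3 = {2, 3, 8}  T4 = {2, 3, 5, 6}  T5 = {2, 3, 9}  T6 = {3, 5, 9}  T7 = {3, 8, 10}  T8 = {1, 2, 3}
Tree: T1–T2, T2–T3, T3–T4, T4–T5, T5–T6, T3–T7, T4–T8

No — bags containing vertex 5 are not connected in the tree.

A tree decomposition must satisfy three properties: every vertex lies in some bag; for every edge, both endpoints lie together in some bag; and for every vertex, the bags containing it form a connected subtree. Here bags containing vertex 5 are not connected in the tree, so the decomposition is invalid.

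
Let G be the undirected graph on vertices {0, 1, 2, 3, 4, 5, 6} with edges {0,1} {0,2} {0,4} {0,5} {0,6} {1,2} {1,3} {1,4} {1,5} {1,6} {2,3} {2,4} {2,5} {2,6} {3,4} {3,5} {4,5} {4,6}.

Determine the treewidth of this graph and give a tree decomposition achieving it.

Treewidth 4.
One optimal decomposition is:
Bags: B1 = {1, 2, 3, 4, 5}  B2 = {0, 1, 2, 4, 5}  B3 = {0, 1, 2, 4, 6}
Tree: B1–B2, B2–B3

Each bag holds 5 vertices, so the decomposition has width 4, which upper-bounds the treewidth. On the other hand G contains the 5-clique {0, 1, 2, 4, 5}. A clique must lie in a single bag of any decomposition, so no decomposition can have width below 4. Combining the bounds, tw(G) = 4.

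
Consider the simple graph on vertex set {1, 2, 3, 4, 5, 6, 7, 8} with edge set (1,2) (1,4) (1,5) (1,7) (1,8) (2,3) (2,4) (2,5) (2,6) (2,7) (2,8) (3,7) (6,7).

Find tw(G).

A width-2 tree decomposition is:
Bags: B1 = {1, 2, 5}  B2 = {1, 2, 8}  B3 = {1, 2, 7}  B4 = {1, 2, 4}  B5 = {2, 3, 7}  B6 = {2, 6, 7}
Tree: B1–B2, B2–B3, B2–B4, B3–B5, B3–B6
Each bag holds 3 vertices, so the decomposition has width 2, which upper-bounds the treewidth. Conversely, {1, 2, 8} is a clique of size 3, and the vertices of any clique must share a bag in every tree decomposition; so some bag has ≥ 3 vertices and tw(G) ≥ 2. The upper and lower bounds meet at 2, so that is the treewidth.

2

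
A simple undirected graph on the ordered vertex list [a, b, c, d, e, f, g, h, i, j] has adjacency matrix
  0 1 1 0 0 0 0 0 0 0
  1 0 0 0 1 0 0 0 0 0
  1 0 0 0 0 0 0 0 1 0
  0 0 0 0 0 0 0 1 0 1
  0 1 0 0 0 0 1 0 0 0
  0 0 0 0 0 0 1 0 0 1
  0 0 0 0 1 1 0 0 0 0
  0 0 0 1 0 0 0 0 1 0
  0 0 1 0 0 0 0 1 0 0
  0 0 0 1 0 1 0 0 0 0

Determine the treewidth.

A width-2 tree decomposition is:
Bags: B1 = {a, b, c}  B2 = {b, c, e}  B3 = {c, e, g}  B4 = {c, f, g}  B5 = {c, f, j}  B6 = {c, d, j}  B7 = {c, d, h}  B8 = {c, h, i}
Tree: B1–B2, B2–B3, B3–B4, B4–B5, B5–B6, B6–B7, B7–B8
Each bag holds 3 vertices, so the decomposition has width 2, which upper-bounds the treewidth. The edges c–a–b–e–g–f–j–d–h–i–c form a cycle, so G is not a tree and its treewidth is at least 2. The upper and lower bounds meet at 2, so that is the treewidth.

2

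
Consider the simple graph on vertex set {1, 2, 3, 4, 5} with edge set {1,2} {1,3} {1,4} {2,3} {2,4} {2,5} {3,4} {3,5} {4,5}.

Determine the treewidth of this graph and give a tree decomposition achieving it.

Treewidth 3.
Bags: B1 = {1, 2, 3, 4}  B2 = {2, 3, 4, 5}
Tree: B1–B2

Each bag holds 4 vertices, so the decomposition has width 3, which upper-bounds the treewidth. Conversely, {1, 2, 3, 4} is a clique of size 4, and the vertices of any clique must share a bag in every tree decomposition; so some bag has ≥ 4 vertices and tw(G) ≥ 3. Combining the bounds, tw(G) = 3.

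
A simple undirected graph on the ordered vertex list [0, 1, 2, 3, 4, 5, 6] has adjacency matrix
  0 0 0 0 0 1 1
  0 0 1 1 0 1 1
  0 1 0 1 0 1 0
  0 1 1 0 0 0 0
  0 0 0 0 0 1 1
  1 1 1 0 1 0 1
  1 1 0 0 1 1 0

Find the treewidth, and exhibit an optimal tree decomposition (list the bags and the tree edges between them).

Treewidth 2.
One such decomposition:
Bags: B1 = {1, 5, 6}  B2 = {0, 5, 6}  B3 = {4, 5, 6}  B4 = {1, 2, 5}  B5 = {1, 2, 3}
Tree: B1–B2, B2–B3, B1–B4, B4–B5

Every bag has size at most 3, so the width is 3 − 1 = 2 and tw(G) ≤ 2. Conversely, {1, 2, 3} is a clique of size 3, and the vertices of any clique must share a bag in every tree decomposition; so some bag has ≥ 3 vertices and tw(G) ≥ 2. Therefore the treewidth is 2.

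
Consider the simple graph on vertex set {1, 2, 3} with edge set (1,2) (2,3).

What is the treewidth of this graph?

1

A width-1 tree decomposition is:
Bags: B1 = {1, 2}  B2 = {2, 3}
Tree: B1–B2
Each bag holds 2 vertices, so the decomposition has width 1, which upper-bounds the treewidth. Any graph with an edge has treewidth ≥ 1, and G has the edge 1–2. Hence tw(G) = 1 exactly.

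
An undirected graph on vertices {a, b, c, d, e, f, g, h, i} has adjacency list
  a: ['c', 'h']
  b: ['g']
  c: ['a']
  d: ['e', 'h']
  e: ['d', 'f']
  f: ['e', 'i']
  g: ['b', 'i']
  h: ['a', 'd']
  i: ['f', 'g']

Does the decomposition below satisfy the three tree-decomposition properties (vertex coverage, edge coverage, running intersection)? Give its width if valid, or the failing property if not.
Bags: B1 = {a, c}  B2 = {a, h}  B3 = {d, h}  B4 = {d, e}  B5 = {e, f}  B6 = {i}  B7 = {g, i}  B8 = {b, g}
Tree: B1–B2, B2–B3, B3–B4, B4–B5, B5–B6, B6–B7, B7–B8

No — edge (f,i) lies in no bag.

A tree decomposition must satisfy three properties: every vertex lies in some bag; for every edge, both endpoints lie together in some bag; and for every vertex, the bags containing it form a connected subtree. Here edge (f,i) lies in no bag, so the decomposition is invalid.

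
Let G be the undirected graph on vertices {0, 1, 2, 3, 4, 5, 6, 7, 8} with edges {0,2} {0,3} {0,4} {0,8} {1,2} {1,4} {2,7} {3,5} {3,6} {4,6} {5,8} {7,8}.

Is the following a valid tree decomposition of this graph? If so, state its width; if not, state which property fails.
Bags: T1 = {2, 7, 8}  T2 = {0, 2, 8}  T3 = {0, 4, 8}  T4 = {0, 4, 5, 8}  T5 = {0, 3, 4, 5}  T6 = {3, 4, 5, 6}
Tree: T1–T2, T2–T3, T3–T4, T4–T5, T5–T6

A tree decomposition must satisfy three properties: every vertex lies in some bag; for every edge, both endpoints lie together in some bag; and for every vertex, the bags containing it form a connected subtree. Here vertex 1 appears in no bag, so the decomposition is invalid.

No — vertex 1 appears in no bag.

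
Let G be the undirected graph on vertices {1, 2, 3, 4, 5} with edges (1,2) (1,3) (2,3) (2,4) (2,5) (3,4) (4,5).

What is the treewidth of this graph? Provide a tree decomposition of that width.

Treewidth 2.
One such decomposition:
Bags: B1 = {2, 3, 4}  B2 = {1, 2, 3}  B3 = {2, 4, 5}
Tree: B1–B2, B1–B3

The largest bag has 3 vertices, giving width 2; this decomposition certifies tw(G) ≤ 2. Conversely, {1, 2, 3} is a clique of size 3, and the vertices of any clique must share a bag in every tree decomposition; so some bag has ≥ 3 vertices and tw(G) ≥ 2. Combining the bounds, tw(G) = 2.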